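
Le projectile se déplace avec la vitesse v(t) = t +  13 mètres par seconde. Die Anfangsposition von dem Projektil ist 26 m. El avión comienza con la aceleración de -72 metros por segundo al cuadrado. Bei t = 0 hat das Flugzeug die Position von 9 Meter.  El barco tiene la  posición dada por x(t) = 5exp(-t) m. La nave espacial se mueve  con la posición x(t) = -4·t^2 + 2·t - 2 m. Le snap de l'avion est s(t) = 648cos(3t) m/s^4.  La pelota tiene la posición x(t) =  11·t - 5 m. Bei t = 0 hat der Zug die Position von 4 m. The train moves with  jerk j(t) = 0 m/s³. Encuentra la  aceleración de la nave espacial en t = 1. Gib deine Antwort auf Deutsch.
Ausgehend von der Position x(t) = -4·t^2 + 2·t - 2, nehmen wir 2 Ableitungen. Die Ableitung von der Position ergibt die Geschwindigkeit: v(t) = 2 - 8·t. Die Ableitung von der Geschwindigkeit ergibt die Beschleunigung: a(t) = -8. Aus der Gleichung für die Beschleunigung a(t) = -8, setzen wir t = 1 ein und erhalten a = -8.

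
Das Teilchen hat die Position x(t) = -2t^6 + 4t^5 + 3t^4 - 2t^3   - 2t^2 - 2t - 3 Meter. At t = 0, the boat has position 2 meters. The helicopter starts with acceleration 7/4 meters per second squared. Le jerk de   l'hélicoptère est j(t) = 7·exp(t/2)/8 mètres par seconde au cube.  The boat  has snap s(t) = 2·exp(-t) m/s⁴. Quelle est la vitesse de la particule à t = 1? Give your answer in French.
Pour résoudre ceci, nous devons prendre 1 dérivée de notre équation de la position x(t) = -2·t^6 + 4·t^5 + 3·t^4 - 2·t^3 - 2·t^2 - 2·t - 3. La dérivée de la position donne la vitesse: v(t) = -12·t^5 + 20·t^4 + 12·t^3 - 6·t^2 - 4·t - 2. De l'équation de la vitesse v(t) = -12·t^5 + 20·t^4 + 12·t^3 - 6·t^2 - 4·t - 2, nous substituons t = 1 pour obtenir v = 8.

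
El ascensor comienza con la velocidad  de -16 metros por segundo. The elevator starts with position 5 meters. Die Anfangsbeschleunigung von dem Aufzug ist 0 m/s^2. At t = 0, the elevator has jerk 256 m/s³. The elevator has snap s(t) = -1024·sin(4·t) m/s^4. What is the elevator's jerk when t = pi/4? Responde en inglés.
To solve this, we need to take 1 integral of our snap equation s(t) = -1024·sin(4·t). The antiderivative of snap is jerk. Using j(0) = 256, we get j(t) = 256·cos(4·t). Using j(t) = 256·cos(4·t) and substituting t = pi/4, we find j = -256.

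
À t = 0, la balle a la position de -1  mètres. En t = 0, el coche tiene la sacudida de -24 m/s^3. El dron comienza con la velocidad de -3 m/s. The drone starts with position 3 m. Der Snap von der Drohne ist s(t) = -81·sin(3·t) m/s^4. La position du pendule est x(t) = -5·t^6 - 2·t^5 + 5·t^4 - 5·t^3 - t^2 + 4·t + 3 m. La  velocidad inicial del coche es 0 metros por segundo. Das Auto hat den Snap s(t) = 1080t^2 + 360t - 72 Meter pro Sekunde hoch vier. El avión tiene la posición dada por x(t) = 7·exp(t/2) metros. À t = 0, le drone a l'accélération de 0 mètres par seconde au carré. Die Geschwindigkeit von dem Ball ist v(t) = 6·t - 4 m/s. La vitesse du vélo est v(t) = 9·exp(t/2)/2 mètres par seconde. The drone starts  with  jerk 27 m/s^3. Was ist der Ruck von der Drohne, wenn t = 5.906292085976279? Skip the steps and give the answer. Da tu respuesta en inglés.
The jerk at t = 5.906292085976279 is j = 11.5032153612012.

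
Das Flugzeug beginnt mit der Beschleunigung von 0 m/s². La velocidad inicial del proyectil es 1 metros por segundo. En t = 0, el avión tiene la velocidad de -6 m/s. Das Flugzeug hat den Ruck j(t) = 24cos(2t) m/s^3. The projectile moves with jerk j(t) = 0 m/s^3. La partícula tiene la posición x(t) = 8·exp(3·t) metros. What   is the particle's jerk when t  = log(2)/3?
To solve this, we need to take 3 derivatives of our position equation x(t) = 8·exp(3·t). Differentiating position, we get velocity: v(t) = 24·exp(3·t). Differentiating velocity, we get acceleration: a(t) = 72·exp(3·t). Differentiating acceleration, we get jerk: j(t) = 216·exp(3·t). Using j(t) = 216·exp(3·t) and substituting t = log(2)/3, we find j = 432.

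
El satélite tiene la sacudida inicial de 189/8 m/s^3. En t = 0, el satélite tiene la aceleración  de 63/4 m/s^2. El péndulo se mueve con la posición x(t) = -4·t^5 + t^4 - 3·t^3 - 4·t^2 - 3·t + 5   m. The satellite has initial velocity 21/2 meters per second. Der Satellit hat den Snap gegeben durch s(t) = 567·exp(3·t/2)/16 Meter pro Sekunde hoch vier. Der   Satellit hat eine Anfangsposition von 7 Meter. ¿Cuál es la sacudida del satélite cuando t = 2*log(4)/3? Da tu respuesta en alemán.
Ausgehend von dem Snap s(t) = 567·exp(3·t/2)/16, nehmen wir 1 Integral. Durch Integration von dem Snap und Verwendung der Anfangsbedingung j(0) = 189/8, erhalten wir j(t) = 189·exp(3·t/2)/8. Wir haben den Ruck j(t) = 189·exp(3·t/2)/8. Durch Einsetzen von t = 2*log(4)/3: j(2*log(4)/3) = 189/2.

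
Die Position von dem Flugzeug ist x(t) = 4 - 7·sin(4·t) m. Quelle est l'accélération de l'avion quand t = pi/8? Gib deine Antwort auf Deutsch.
Um dies zu lösen, müssen wir 2 Ableitungen unserer Gleichung für die Position x(t) = 4 - 7·sin(4·t) nehmen. Durch Ableiten von der Position erhalten wir die Geschwindigkeit: v(t) = -28·cos(4·t). Die Ableitung von der Geschwindigkeit ergibt die Beschleunigung: a(t) = 112·sin(4·t). Mit a(t) = 112·sin(4·t) und Einsetzen von t = pi/8, finden wir a = 112.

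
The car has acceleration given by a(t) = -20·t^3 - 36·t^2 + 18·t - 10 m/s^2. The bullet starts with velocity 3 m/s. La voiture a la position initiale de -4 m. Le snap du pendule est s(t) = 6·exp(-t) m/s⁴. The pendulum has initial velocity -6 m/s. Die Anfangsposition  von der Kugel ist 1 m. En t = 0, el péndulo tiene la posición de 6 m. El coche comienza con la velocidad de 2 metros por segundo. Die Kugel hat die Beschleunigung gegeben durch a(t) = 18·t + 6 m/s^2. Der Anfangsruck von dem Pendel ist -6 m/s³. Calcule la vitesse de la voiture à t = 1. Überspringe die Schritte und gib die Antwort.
À t = 1, v = -16.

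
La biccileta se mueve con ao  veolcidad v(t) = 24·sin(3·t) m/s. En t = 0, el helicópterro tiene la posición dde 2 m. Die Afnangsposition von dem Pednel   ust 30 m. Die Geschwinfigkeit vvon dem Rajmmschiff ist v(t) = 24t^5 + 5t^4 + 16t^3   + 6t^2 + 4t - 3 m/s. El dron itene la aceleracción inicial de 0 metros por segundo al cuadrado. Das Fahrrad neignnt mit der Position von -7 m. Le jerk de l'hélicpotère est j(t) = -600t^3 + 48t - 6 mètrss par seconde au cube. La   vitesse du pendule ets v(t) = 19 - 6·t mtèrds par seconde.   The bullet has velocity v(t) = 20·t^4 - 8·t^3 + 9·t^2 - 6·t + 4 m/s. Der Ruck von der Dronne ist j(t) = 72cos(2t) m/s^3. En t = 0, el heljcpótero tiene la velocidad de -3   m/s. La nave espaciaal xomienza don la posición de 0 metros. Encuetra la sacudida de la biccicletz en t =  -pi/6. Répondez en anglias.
Starting from velocity v(t) = 24·sin(3·t), we take 2 derivatives. The derivative of velocity gives acceleration: a(t) = 72·cos(3·t). Differentiating acceleration, we get jerk: j(t) = -216·sin(3·t). From the given jerk equation j(t) = -216·sin(3·t), we substitute t = -pi/6 to get j = 216.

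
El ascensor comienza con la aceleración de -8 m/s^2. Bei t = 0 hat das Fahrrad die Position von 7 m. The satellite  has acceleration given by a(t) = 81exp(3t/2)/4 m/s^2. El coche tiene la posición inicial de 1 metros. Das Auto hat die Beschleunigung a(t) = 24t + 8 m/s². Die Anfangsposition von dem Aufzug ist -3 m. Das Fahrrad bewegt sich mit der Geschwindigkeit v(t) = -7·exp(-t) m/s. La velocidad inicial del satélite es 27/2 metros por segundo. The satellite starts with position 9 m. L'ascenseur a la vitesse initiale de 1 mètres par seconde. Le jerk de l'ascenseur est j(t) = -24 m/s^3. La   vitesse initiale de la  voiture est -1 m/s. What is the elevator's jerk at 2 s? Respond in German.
Wir haben den Ruck j(t) = -24. Durch Einsetzen von t = 2: j(2) = -24.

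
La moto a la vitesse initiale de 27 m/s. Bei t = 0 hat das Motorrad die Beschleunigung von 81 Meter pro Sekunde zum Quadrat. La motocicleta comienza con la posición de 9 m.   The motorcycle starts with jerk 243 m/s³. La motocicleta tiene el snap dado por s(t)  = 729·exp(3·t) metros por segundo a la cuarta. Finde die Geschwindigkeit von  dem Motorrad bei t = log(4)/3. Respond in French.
Pour résoudre ceci, nous devons prendre 3 intégrales de notre équation du snap s(t) = 729·exp(3·t). La primitive du snap est le jerk. En utilisant j(0) = 243, nous obtenons j(t) = 243·exp(3·t). En intégrant le jerk et en utilisant la condition initiale a(0) = 81, nous obtenons a(t) = 81·exp(3·t). En intégrant l'accélération et en utilisant la condition initiale v(0) = 27, nous obtenons v(t) = 27·exp(3·t). En utilisant v(t) = 27·exp(3·t) et en substituant t = log(4)/3, nous trouvons v = 108.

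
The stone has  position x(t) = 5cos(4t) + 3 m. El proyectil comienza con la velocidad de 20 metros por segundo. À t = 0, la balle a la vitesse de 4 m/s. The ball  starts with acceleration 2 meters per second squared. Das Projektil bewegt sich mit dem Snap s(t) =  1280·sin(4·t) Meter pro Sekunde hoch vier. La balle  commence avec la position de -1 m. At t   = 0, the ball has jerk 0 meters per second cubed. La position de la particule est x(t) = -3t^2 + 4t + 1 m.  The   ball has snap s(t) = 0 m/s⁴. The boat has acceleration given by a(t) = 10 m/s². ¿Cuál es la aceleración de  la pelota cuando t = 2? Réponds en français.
En partant du snap s(t) = 0, nous prenons 2 primitives. En prenant ∫s(t)dt et en appliquant j(0) = 0, nous trouvons j(t) = 0. En intégrant le jerk et en utilisant la condition initiale a(0) = 2, nous obtenons a(t) = 2. Nous avons l'accélération a(t) = 2. En substituant t = 2: a(2) = 2.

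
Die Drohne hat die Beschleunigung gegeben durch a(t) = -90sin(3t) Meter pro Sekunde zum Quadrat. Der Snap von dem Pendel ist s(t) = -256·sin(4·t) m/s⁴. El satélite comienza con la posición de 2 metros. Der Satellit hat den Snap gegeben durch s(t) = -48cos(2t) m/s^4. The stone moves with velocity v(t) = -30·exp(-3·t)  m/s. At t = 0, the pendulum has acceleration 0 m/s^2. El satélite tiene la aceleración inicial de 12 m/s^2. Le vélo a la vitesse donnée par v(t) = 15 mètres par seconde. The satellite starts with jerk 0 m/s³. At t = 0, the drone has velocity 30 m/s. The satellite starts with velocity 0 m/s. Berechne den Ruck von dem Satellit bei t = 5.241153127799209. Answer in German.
Wir müssen unsere Gleichung für den Snap s(t) = -48·cos(2·t) 1-mal integrieren. Durch Integration von dem Snap und Verwendung der Anfangsbedingung j(0) = 0, erhalten wir j(t) = -24·sin(2·t). Mit j(t) = -24·sin(2·t) und Einsetzen von t = 5.241153127799209, finden wir j = 20.9074673081237.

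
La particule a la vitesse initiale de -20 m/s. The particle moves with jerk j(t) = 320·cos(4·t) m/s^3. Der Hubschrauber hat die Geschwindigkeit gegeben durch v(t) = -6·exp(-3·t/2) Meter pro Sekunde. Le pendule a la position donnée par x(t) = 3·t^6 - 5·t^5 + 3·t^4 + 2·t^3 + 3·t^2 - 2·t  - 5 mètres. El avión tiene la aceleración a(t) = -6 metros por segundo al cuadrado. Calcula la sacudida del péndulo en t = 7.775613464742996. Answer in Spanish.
Para resolver esto, necesitamos tomar 3 derivadas de nuestra ecuación de la posición x(t) = 3·t^6 - 5·t^5 + 3·t^4 + 2·t^3 + 3·t^2 - 2·t - 5. Tomando d/dt de x(t), encontramos v(t) = 18·t^5 - 25·t^4 + 12·t^3 + 6·t^2 + 6·t - 2. Tomando d/dt de v(t), encontramos a(t) = 90·t^4 - 100·t^3 + 36·t^2 + 12·t + 6. Derivando la aceleración, obtenemos la sacudida: j(t) = 360·t^3 - 300·t^2 + 72·t + 12. Usando j(t) = 360·t^3 - 300·t^2 + 72·t + 12 y sustituyendo t = 7.775613464742996, encontramos j = 151675.148352035.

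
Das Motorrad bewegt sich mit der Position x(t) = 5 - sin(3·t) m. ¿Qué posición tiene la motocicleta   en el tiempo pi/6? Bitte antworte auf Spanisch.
De la ecuación de la posición x(t) = 5 - sin(3·t), sustituimos t = pi/6 para obtener x = 4.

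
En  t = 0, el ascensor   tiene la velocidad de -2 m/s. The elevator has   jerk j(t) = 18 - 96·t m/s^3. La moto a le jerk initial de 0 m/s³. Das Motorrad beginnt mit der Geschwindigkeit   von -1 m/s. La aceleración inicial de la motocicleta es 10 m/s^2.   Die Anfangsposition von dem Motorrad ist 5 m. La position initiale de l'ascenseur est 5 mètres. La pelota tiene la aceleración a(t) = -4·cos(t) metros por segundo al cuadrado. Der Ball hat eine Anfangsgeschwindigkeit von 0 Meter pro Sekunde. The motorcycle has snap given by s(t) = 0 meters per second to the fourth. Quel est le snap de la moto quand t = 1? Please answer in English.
We have snap s(t) = 0. Substituting t = 1: s(1) = 0.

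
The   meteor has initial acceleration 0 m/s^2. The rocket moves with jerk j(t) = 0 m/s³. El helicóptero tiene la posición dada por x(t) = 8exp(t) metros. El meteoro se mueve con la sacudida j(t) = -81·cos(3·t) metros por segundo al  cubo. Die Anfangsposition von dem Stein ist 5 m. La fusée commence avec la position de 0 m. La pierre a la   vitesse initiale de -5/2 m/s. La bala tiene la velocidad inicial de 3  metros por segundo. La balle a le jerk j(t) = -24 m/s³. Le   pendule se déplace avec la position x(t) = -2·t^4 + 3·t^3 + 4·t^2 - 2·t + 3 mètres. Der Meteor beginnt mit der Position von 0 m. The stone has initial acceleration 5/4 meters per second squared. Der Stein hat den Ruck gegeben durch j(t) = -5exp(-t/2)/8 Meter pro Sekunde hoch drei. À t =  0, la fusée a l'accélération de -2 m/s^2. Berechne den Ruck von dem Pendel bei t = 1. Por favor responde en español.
Para resolver esto, necesitamos tomar 3 derivadas de nuestra ecuación de la posición x(t) = -2·t^4 + 3·t^3 + 4·t^2 - 2·t + 3. Derivando la posición, obtenemos la velocidad: v(t) = -8·t^3 + 9·t^2 + 8·t - 2. Tomando d/dt de v(t), encontramos a(t) = -24·t^2 + 18·t + 8. Tomando d/dt de a(t), encontramos j(t) = 18 - 48·t. De la ecuación de la sacudida j(t) = 18 - 48·t, sustituimos t = 1 para obtener j = -30.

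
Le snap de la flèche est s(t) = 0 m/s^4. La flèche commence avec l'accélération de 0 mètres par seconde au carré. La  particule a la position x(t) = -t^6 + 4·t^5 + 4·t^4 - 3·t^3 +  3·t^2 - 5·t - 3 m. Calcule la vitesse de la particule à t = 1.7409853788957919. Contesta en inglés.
To solve this, we need to take 1 derivative of our position equation x(t) = -t^6 + 4·t^5 + 4·t^4 - 3·t^3 + 3·t^2 - 5·t - 3. Taking d/dt of x(t), we find v(t) = -6·t^5 + 20·t^4 + 16·t^3 - 9·t^2 + 6·t - 5. Using v(t) = -6·t^5 + 20·t^4 + 16·t^3 - 9·t^2 + 6·t - 5 and substituting t = 1.7409853788957919, we find v = 150.373080604788.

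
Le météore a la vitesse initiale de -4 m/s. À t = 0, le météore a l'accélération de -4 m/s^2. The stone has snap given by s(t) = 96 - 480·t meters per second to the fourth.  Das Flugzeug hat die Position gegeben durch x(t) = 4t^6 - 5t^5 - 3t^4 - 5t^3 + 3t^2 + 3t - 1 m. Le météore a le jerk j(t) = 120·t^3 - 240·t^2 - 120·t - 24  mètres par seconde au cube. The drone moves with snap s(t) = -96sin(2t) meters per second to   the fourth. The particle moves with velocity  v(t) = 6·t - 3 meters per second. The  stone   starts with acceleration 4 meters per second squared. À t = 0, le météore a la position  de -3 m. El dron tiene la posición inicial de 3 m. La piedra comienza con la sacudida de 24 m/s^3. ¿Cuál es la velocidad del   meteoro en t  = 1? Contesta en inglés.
We need to integrate our jerk equation j(t) = 120·t^3 - 240·t^2 - 120·t - 24 2 times. Taking ∫j(t)dt and applying a(0) = -4, we find a(t) = 30·t^4 - 80·t^3 - 60·t^2 - 24·t - 4. Integrating acceleration and using the initial condition v(0) = -4, we get v(t) = 6·t^5 - 20·t^4 - 20·t^3 - 12·t^2 - 4·t - 4. Using v(t) = 6·t^5 - 20·t^4 - 20·t^3 - 12·t^2 - 4·t - 4 and substituting t = 1, we find v = -54.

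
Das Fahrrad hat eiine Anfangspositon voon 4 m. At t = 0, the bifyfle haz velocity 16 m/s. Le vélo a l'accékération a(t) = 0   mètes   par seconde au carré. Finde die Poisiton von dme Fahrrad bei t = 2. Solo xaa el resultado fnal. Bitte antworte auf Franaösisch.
La position à t = 2 est x = 36.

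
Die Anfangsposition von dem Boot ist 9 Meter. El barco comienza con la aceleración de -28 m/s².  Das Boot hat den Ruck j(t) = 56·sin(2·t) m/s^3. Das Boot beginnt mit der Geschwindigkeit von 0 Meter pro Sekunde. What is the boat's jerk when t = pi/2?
From the given jerk equation j(t) = 56·sin(2·t), we substitute t = pi/2 to get j = 0.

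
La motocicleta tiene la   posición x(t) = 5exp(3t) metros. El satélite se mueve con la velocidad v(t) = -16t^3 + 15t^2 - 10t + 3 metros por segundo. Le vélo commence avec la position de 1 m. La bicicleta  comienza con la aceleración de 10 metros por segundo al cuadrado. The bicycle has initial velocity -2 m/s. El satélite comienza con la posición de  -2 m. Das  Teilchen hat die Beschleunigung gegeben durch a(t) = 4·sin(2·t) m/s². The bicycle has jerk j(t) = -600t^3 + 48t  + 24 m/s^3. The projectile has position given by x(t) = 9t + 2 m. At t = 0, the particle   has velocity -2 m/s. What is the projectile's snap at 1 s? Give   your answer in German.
Ausgehend von der Position x(t) = 9·t + 2, nehmen wir 4 Ableitungen. Die Ableitung von der Position ergibt die Geschwindigkeit: v(t) = 9. Durch Ableiten von der Geschwindigkeit erhalten wir die Beschleunigung: a(t) = 0. Durch Ableiten von der Beschleunigung erhalten wir den Ruck: j(t) = 0. Die Ableitung von dem Ruck ergibt den Snap: s(t) = 0. Wir haben den Snap s(t) = 0. Durch Einsetzen von t = 1: s(1) = 0.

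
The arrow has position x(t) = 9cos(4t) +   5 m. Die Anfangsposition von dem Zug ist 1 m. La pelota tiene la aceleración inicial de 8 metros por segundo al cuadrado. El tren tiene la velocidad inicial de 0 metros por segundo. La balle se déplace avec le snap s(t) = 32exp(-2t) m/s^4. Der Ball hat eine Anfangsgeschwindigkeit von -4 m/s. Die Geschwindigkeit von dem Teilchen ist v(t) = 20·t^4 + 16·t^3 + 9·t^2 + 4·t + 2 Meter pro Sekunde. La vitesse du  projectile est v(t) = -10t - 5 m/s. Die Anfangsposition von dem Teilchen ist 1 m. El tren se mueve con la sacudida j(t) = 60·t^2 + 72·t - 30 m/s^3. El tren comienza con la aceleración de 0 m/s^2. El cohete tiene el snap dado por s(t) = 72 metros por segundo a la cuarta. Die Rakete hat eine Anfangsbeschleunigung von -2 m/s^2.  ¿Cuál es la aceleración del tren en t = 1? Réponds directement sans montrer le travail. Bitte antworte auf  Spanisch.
La aceleración en t = 1 es a = 26.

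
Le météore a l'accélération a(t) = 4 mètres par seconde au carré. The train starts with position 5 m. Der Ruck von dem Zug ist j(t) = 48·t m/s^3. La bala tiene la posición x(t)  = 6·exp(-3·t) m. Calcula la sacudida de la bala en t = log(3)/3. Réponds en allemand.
Ausgehend von der Position x(t) = 6·exp(-3·t), nehmen wir 3 Ableitungen. Mit d/dt von x(t) finden wir v(t) = -18·exp(-3·t). Durch Ableiten von der Geschwindigkeit erhalten wir die Beschleunigung: a(t) = 54·exp(-3·t). Durch Ableiten von der Beschleunigung erhalten wir den Ruck: j(t) = -162·exp(-3·t). Aus der Gleichung für den Ruck j(t) = -162·exp(-3·t), setzen wir t = log(3)/3 ein und erhalten j = -54.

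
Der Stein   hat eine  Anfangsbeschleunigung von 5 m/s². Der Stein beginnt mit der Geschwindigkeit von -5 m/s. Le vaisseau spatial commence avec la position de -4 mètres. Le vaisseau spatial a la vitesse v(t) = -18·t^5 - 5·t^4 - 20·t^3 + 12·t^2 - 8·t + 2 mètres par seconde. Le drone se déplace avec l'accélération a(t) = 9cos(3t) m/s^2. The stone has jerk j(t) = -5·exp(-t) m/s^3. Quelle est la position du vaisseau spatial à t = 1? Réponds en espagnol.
Para resolver esto, necesitamos tomar 1 antiderivada de nuestra ecuación de la velocidad v(t) = -18·t^5 - 5·t^4 - 20·t^3 + 12·t^2 - 8·t + 2. La integral de la velocidad es la posición. Usando x(0) = -4, obtenemos x(t) = -3·t^6 - t^5 - 5·t^4 + 4·t^3 - 4·t^2 + 2·t - 4. Tenemos la posición x(t) = -3·t^6 - t^5 - 5·t^4 + 4·t^3 - 4·t^2 + 2·t - 4. Sustituyendo t = 1: x(1) = -11.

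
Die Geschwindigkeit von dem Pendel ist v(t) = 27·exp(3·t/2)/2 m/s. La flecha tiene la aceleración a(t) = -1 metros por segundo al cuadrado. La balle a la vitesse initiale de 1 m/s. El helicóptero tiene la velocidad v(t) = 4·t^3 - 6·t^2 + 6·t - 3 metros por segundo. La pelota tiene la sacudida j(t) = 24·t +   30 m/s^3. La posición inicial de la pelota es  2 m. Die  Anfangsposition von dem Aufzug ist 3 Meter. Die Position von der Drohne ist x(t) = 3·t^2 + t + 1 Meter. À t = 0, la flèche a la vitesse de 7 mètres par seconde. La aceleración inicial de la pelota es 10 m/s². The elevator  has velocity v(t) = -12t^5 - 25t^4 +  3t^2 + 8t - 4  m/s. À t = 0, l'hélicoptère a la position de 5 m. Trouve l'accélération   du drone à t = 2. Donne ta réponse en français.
Nous devons dériver notre équation de la position x(t) = 3·t^2 + t + 1 2 fois. En dérivant la position, nous obtenons la vitesse: v(t) = 6·t + 1. En dérivant la vitesse, nous obtenons l'accélération: a(t) = 6. En utilisant a(t) = 6 et en substituant t = 2, nous trouvons a = 6.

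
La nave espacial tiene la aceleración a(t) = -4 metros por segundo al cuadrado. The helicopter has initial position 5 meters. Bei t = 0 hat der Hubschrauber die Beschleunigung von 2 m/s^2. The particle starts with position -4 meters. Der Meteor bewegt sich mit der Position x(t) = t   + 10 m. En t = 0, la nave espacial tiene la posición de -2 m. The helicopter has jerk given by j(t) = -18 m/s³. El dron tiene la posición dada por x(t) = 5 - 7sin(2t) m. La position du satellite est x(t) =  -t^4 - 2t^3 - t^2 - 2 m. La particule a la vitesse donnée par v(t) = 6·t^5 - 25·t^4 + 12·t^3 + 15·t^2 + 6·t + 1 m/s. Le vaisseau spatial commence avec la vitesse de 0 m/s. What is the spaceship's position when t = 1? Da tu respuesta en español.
Para resolver esto, necesitamos tomar 2 integrales de nuestra ecuación de la aceleración a(t) = -4. La antiderivada de la aceleración, con v(0) = 0, da la velocidad: v(t) = -4·t. Integrando la velocidad y usando la condición inicial x(0) = -2, obtenemos x(t) = -2·t^2 - 2. De la ecuación de la posición x(t) = -2·t^2 - 2, sustituimos t = 1 para obtener x = -4.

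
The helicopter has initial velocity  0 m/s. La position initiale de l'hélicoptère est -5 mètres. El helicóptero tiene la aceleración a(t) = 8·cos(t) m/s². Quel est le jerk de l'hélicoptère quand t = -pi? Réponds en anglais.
To solve this, we need to take 1 derivative of our acceleration equation a(t) = 8·cos(t). Differentiating acceleration, we get jerk: j(t) = -8·sin(t). Using j(t) = -8·sin(t) and substituting t = -pi, we find j = 0.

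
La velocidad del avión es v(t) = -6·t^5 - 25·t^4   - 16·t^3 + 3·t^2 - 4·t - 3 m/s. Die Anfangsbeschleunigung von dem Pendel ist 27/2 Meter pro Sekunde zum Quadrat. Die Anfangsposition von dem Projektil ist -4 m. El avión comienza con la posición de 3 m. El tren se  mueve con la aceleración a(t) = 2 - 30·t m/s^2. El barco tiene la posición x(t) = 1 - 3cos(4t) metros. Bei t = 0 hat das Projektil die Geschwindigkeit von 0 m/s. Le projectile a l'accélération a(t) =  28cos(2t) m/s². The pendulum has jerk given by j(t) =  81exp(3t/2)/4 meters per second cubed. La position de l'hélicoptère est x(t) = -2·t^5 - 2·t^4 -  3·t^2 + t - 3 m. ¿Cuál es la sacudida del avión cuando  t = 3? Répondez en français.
En partant de la vitesse v(t) = -6·t^5 - 25·t^4 - 16·t^3 + 3·t^2 - 4·t - 3, nous prenons 2 dérivées. La dérivée de la vitesse donne l'accélération: a(t) = -30·t^4 - 100·t^3 - 48·t^2 + 6·t - 4. En prenant d/dt de a(t), nous trouvons j(t) = -120·t^3 - 300·t^2 - 96·t + 6. En utilisant j(t) = -120·t^3 - 300·t^2 - 96·t + 6 et en substituant t = 3, nous trouvons j = -6222.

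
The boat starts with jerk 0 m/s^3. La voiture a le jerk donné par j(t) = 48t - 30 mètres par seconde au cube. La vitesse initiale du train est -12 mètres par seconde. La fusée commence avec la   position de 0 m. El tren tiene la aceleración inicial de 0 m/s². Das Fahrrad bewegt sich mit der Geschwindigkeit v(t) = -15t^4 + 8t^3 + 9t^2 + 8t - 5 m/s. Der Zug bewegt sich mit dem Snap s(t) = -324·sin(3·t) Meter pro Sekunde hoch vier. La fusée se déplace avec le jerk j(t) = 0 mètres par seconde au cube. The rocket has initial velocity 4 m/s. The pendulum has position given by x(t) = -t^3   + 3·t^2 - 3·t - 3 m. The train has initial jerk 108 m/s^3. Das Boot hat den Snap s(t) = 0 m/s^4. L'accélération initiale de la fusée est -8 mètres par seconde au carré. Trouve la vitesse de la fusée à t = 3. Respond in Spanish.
Debemos encontrar la integral de nuestra ecuación de la sacudida j(t) = 0 2 veces. Integrando la sacudida y usando la condición inicial a(0) = -8, obtenemos a(t) = -8. Integrando la aceleración y usando la condición inicial v(0) = 4, obtenemos v(t) = 4 - 8·t. De la ecuación de la velocidad v(t) = 4 - 8·t, sustituimos t = 3 para obtener v = -20.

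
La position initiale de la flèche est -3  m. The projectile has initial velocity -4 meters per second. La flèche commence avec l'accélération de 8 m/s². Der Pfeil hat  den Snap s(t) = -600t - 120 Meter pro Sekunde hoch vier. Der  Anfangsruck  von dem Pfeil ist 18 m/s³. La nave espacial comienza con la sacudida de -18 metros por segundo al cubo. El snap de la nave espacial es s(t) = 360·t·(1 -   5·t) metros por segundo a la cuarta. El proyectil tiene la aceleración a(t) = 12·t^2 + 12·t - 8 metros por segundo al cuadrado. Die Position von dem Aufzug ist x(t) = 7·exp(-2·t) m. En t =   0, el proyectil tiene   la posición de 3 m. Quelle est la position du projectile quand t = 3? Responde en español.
Partiendo de la aceleración a(t) = 12·t^2 + 12·t - 8, tomamos 2 antiderivadas. Integrando la aceleración y usando la condición inicial v(0) = -4, obtenemos v(t) = 4·t^3 + 6·t^2 - 8·t - 4. Tomando ∫v(t)dt y aplicando x(0) = 3, encontramos x(t) = t^4 + 2·t^3 - 4·t^2 - 4·t + 3. Usando x(t) = t^4 + 2·t^3 - 4·t^2 - 4·t + 3 y sustituyendo t = 3, encontramos x = 90.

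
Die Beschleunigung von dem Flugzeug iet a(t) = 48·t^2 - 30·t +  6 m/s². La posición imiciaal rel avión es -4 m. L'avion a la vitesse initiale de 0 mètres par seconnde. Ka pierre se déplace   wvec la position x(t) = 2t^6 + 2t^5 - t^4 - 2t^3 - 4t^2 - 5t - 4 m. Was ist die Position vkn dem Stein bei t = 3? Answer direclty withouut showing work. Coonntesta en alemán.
Bei t = 3, x = 1754.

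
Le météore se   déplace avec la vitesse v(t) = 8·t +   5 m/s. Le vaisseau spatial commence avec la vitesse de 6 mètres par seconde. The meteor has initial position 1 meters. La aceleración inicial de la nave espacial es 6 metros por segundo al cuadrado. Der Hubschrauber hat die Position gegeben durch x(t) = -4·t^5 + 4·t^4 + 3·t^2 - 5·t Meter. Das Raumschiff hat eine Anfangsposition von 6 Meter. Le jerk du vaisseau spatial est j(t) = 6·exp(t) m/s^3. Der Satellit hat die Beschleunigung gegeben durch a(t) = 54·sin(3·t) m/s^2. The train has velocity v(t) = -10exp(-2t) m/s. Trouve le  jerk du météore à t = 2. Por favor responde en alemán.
Wir müssen unsere Gleichung für die Geschwindigkeit v(t) = 8·t + 5 2-mal ableiten. Durch Ableiten von der Geschwindigkeit erhalten wir die Beschleunigung: a(t) = 8. Mit d/dt von a(t) finden wir j(t) = 0. Aus der Gleichung für den Ruck j(t) = 0, setzen wir t = 2 ein und erhalten j = 0.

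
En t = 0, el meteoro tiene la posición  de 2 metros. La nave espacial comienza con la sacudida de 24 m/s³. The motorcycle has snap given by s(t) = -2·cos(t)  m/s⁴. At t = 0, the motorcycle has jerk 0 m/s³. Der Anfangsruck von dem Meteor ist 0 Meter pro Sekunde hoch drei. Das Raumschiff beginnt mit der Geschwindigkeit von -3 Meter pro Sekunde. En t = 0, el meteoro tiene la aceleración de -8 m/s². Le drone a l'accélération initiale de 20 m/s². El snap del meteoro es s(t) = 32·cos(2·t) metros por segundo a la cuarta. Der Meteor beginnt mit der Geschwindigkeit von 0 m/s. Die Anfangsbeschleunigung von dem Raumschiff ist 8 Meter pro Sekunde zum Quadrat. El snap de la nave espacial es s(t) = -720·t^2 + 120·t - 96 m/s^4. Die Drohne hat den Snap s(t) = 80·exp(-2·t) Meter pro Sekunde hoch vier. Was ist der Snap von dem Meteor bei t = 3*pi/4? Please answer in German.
Aus der Gleichung für den Snap s(t) = 32·cos(2·t), setzen wir t = 3*pi/4 ein und erhalten s = 0.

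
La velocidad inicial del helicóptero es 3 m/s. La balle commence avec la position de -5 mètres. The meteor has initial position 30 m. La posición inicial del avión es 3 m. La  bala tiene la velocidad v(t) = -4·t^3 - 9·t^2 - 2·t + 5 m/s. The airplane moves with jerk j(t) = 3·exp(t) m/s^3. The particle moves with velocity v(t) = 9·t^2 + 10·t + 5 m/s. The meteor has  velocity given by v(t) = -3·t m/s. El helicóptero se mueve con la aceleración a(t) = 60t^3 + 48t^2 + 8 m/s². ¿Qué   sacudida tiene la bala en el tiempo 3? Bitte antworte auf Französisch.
Pour résoudre ceci, nous devons prendre 2 dérivées de notre équation de la vitesse v(t) = -4·t^3 - 9·t^2 - 2·t + 5. En prenant d/dt de v(t), nous trouvons a(t) = -12·t^2 - 18·t - 2. En prenant d/dt de a(t), nous trouvons j(t) = -24·t - 18. Nous avons le jerk j(t) = -24·t - 18. En substituant t = 3: j(3) = -90.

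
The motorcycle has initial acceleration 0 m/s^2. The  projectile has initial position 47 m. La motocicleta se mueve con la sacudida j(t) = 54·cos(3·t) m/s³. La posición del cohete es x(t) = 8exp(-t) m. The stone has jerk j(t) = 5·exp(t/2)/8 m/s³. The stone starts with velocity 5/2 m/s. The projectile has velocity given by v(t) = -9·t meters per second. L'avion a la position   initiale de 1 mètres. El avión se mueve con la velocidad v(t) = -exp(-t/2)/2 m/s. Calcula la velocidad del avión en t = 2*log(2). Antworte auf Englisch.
We have velocity v(t) = -exp(-t/2)/2. Substituting t = 2*log(2): v(2*log(2)) = -1/4.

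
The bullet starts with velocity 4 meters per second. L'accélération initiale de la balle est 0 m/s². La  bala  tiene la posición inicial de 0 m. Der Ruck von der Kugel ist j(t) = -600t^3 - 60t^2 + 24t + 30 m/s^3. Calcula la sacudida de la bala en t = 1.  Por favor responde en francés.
De l'équation du jerk j(t) = -600·t^3 - 60·t^2 + 24·t + 30, nous substituons t = 1 pour obtenir j = -606.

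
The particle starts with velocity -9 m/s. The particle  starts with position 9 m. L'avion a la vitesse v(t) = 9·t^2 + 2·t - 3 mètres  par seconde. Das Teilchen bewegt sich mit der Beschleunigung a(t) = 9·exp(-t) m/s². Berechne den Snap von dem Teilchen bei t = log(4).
Ausgehend von der Beschleunigung a(t) = 9·exp(-t), nehmen wir 2 Ableitungen. Die Ableitung von der Beschleunigung ergibt den Ruck: j(t) = -9·exp(-t). Mit d/dt von j(t) finden wir s(t) = 9·exp(-t). Mit s(t) = 9·exp(-t) und Einsetzen von t = log(4), finden wir s = 9/4.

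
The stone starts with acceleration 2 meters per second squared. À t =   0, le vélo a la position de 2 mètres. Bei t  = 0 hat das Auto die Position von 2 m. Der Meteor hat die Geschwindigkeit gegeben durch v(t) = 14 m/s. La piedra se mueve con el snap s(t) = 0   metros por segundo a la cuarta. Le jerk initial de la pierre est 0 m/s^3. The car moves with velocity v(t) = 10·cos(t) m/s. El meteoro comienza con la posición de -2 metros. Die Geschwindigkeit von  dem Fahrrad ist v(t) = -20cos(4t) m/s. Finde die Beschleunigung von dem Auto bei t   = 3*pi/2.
Ausgehend von der Geschwindigkeit v(t) = 10·cos(t), nehmen wir 1 Ableitung. Durch Ableiten von der Geschwindigkeit erhalten wir die Beschleunigung: a(t) = -10·sin(t). Aus der Gleichung für die Beschleunigung a(t) = -10·sin(t), setzen wir t = 3*pi/2 ein und erhalten a = 10.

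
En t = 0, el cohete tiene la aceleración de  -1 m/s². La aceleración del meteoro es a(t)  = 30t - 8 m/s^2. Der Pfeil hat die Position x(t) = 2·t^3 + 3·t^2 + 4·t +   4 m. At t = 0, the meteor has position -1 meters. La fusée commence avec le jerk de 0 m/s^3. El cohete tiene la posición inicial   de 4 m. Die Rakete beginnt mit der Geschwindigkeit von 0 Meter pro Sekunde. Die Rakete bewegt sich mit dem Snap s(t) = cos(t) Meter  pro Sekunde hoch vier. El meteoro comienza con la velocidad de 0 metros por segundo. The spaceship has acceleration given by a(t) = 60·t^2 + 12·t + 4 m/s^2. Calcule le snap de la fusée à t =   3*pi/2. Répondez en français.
En utilisant s(t) = cos(t) et en substituant t = 3*pi/2, nous trouvons s = 0.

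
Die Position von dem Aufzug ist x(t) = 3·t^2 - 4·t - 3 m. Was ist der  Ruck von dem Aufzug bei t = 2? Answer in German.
Um dies zu lösen, müssen wir 3 Ableitungen unserer Gleichung für die Position x(t) = 3·t^2 - 4·t - 3 nehmen. Durch Ableiten von der Position erhalten wir die Geschwindigkeit: v(t) = 6·t - 4. Mit d/dt von v(t) finden wir a(t) = 6. Die Ableitung von der Beschleunigung ergibt den Ruck: j(t) = 0. Aus der Gleichung für den Ruck j(t) = 0, setzen wir t = 2 ein und erhalten j = 0.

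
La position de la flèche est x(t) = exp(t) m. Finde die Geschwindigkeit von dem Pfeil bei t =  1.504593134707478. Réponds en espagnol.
Para resolver esto, necesitamos tomar 1 derivada de nuestra ecuación de la posición x(t) = exp(t). Derivando la posición, obtenemos la velocidad: v(t) = exp(t). De la ecuación de la velocidad v(t) = exp(t), sustituimos t = 1.504593134707478 para obtener v = 4.50232141926095.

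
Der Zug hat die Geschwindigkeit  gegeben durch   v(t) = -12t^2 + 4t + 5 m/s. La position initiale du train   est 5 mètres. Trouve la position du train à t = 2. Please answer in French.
Pour résoudre ceci, nous devons prendre 1 intégrale de notre équation de la vitesse v(t) = -12·t^2 + 4·t + 5. L'intégrale de la vitesse est la position. En utilisant x(0) = 5, nous obtenons x(t) = -4·t^3 + 2·t^2 + 5·t + 5. De l'équation de la position x(t) = -4·t^3 + 2·t^2 + 5·t + 5, nous substituons t = 2 pour obtenir x = -9.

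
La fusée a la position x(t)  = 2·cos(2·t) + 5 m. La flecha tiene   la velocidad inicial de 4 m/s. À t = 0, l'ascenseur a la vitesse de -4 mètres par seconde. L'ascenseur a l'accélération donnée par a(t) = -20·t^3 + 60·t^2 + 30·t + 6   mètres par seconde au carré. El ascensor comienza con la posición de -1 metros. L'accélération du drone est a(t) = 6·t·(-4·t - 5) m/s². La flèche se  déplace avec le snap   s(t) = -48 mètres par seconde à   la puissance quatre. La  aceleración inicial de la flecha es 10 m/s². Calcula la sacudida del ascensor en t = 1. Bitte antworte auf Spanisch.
Debemos derivar nuestra ecuación de la aceleración a(t) = -20·t^3 + 60·t^2 + 30·t + 6 1 vez. La derivada de la aceleración da la sacudida: j(t) = -60·t^2 + 120·t + 30. Tenemos la sacudida j(t) = -60·t^2 + 120·t + 30. Sustituyendo t = 1: j(1) = 90.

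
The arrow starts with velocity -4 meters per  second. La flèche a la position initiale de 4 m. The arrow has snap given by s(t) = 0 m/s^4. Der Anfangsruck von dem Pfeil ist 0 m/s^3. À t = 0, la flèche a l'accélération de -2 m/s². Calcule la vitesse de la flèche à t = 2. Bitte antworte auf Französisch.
Pour résoudre ceci, nous devons prendre 3 intégrales de notre équation du snap s(t) = 0. L'intégrale du snap, avec j(0) = 0, donne le jerk: j(t) = 0. En prenant ∫j(t)dt et en appliquant a(0) = -2, nous trouvons a(t) = -2. En intégrant l'accélération et en utilisant la condition initiale v(0) = -4, nous obtenons v(t) = -2·t - 4. De l'équation de la vitesse v(t) = -2·t - 4, nous substituons t = 2 pour obtenir v = -8.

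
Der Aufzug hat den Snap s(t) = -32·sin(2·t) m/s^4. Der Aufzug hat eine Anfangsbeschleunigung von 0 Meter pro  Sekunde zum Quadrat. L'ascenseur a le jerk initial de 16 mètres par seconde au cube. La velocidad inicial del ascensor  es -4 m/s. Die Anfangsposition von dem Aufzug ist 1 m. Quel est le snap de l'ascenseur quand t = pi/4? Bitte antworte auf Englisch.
We have snap s(t) = -32·sin(2·t). Substituting t = pi/4: s(pi/4) = -32.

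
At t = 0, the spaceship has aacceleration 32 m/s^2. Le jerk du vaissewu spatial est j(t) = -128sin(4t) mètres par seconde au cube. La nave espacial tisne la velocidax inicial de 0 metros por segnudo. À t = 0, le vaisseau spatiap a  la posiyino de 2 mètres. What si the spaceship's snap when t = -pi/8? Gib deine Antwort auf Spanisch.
Para resolver esto, necesitamos tomar 1 derivada de nuestra ecuación de la sacudida j(t) = -128·sin(4·t). La derivada de la sacudida da el snap: s(t) = -512·cos(4·t). Tenemos el snap s(t) = -512·cos(4·t). Sustituyendo t = -pi/8: s(-pi/8) = 0.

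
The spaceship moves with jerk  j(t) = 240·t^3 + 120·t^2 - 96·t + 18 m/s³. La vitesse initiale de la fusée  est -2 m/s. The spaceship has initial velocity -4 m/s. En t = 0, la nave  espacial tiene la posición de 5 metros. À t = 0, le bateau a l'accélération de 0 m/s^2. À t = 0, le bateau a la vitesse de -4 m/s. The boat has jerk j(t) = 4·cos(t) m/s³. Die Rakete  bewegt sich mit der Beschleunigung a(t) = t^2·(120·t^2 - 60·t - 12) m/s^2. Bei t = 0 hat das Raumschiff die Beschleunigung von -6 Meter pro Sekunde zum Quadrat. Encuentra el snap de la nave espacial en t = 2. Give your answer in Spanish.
Debemos derivar nuestra ecuación de la sacudida j(t) = 240·t^3 + 120·t^2 - 96·t + 18 1 vez. Tomando d/dt de j(t), encontramos s(t) = 720·t^2 + 240·t - 96. De la ecuación del snap s(t) = 720·t^2 + 240·t - 96, sustituimos t = 2 para obtener s = 3264.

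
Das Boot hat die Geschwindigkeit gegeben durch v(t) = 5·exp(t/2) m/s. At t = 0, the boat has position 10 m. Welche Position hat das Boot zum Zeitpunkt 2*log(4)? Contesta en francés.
Nous devons intégrer notre équation de la vitesse v(t) = 5·exp(t/2) 1 fois. En intégrant la vitesse et en utilisant la condition initiale x(0) = 10, nous obtenons x(t) = 10·exp(t/2). En utilisant x(t) = 10·exp(t/2) et en substituant t = 2*log(4), nous trouvons x = 40.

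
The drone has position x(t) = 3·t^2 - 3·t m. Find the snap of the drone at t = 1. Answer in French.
Pour résoudre ceci, nous devons prendre 4 dérivées de notre équation de la position x(t) = 3·t^2 - 3·t. La dérivée de la position donne la vitesse: v(t) = 6·t - 3. En dérivant la vitesse, nous obtenons l'accélération: a(t) = 6. En dérivant l'accélération, nous obtenons le jerk: j(t) = 0. La dérivée du jerk donne le snap: s(t) = 0. Nous avons le snap s(t) = 0. En substituant t = 1: s(1) = 0.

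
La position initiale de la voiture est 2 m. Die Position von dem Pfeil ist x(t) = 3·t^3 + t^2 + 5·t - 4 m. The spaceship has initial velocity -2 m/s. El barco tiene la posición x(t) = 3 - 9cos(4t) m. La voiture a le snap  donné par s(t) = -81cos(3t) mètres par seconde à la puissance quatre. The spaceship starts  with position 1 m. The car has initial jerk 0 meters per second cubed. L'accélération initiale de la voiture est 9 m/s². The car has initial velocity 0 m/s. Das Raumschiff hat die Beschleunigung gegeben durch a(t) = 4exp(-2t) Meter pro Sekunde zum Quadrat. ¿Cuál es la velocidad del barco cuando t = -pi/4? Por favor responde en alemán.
Ausgehend von der Position x(t) = 3 - 9·cos(4·t), nehmen wir 1 Ableitung. Die Ableitung von der Position ergibt die Geschwindigkeit: v(t) = 36·sin(4·t). Aus der Gleichung für die Geschwindigkeit v(t) = 36·sin(4·t), setzen wir t = -pi/4 ein und erhalten v = 0.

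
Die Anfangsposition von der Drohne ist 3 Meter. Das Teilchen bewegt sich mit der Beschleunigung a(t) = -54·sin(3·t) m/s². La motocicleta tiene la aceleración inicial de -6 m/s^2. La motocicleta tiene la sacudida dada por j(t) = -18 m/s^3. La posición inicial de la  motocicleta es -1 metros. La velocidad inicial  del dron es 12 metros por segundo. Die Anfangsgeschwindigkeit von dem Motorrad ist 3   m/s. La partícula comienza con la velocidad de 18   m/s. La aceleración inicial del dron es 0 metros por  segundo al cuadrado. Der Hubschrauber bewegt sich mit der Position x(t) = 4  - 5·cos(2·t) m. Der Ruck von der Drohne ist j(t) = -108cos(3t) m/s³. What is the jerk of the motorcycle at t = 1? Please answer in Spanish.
De la ecuación de la sacudida j(t) = -18, sustituimos t = 1 para obtener j = -18.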